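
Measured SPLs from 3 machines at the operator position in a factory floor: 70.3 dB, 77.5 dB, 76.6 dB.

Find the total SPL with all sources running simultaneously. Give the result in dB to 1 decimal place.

80.5 dB

Σ 10^(Lᵢ/10) = 1.127e+08.
Back to dB: 10·log₁₀ Σ = 80.5 dB.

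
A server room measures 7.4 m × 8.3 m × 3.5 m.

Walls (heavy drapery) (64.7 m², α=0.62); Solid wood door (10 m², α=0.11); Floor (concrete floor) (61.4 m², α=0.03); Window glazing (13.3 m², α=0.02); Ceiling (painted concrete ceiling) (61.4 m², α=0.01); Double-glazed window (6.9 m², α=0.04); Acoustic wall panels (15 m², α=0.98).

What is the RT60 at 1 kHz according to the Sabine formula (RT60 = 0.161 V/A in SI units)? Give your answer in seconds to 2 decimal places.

0.59 sec

Equivalent absorption area: A = 64.7*0.62 + 10*0.11 + 61.4*0.03 + 13.3*0.02 + 61.4*0.01 + 6.9*0.04 + 15*0.98 = 58.912 m².
Room volume: 214.97 m³.
Sabine: RT60 = 0.161 × 214.97 / 58.912 = 0.59 s.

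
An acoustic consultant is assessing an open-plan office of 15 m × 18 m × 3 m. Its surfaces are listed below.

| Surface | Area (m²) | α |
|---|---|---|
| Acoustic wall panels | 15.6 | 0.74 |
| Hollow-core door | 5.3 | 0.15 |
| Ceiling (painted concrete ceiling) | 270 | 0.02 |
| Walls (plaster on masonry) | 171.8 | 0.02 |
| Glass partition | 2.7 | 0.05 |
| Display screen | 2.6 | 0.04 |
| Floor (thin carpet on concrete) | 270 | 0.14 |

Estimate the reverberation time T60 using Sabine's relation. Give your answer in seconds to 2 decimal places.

A = Σ Sᵢαᵢ = 15.6·0.74 + 5.3·0.15 + 270·0.02 + 171.8·0.02 + 2.7·0.05 + 2.6·0.04 + 270·0.14 = 59.214 sabins.
Room volume: 810 m³.
RT60 = 0.161 · V / A = 0.161 × 810 / 59.214 = 2.20 s.

2.20 s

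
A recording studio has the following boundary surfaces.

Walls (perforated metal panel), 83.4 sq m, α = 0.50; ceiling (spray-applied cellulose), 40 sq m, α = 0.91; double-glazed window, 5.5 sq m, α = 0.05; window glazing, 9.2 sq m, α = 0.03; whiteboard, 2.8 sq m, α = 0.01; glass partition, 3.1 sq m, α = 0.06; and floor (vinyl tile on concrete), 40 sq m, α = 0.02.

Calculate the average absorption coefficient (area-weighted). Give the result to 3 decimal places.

Total surface area S = 184.0 sq m.
Weighted sum Σ Sα = 79.665.
ᾱ = A/S = 0.433.

0.433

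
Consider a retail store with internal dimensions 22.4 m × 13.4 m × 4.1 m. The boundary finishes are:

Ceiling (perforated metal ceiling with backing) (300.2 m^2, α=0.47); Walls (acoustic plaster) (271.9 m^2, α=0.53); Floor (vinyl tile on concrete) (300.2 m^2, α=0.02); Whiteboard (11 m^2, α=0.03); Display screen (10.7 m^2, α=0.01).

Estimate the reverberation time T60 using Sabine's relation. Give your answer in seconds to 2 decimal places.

Equivalent absorption area: A = 300.2*0.47 + 271.9*0.53 + 300.2*0.02 + 11*0.03 + 10.7*0.01 = 291.642 m^2.
V = 22.4·13.4·4.1 = 1230.656 m³.
T = 0.161 V/A = 0.161·1230.656/291.642 = 0.68 s.

0.68 s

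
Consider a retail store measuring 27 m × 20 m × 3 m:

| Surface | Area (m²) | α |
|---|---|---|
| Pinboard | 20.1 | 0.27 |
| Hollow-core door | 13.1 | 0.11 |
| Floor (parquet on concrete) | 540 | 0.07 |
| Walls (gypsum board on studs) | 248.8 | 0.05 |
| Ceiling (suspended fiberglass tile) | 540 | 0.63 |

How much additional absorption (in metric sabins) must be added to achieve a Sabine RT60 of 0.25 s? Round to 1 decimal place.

646.0 sabins

Equivalent absorption area: A₁ = 20.1*0.27 + 13.1*0.11 + 540*0.07 + 248.8*0.05 + 540*0.63 = 397.308 m².
V = 1620 m³. Required absorption A₂ = 0.161 × 1620 / 0.25 = 1043.280 sabins.
Shortfall: 1043.280 − 397.308 = 646.0 sabins.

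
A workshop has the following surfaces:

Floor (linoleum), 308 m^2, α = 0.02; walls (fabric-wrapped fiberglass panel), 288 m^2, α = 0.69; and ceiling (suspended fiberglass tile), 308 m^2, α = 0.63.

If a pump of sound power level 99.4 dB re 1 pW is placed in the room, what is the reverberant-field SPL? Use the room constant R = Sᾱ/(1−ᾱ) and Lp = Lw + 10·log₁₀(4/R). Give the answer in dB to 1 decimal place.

A = 398.920 sabins; S = 904.0 m^2.
ᾱ = 398.920/904.0 = 0.4413; R = Sᾱ/(1−ᾱ) = 398.920/(1−0.4413) = 714.015 m^2.
Lp = Lw + 10 log₁₀(4/R) = 99.4 -22.52 = 76.9 dB.

76.9 dB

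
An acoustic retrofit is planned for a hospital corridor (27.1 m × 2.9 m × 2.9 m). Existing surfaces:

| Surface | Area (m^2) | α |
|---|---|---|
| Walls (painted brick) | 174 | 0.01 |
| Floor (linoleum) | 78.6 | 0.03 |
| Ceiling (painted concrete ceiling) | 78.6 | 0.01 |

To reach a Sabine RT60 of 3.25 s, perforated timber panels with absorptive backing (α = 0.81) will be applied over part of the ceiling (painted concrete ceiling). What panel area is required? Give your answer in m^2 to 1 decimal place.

8.0

Summing Sᵢαᵢ: 1.740 + 2.358 + 0.786 → A₁ = 4.884 sabins.
V = 227.911 m³. Target absorption A₂ = 0.161 × 227.911 / 3.25 = 11.290 sabins.
Absorption to add: 11.290 − 4.884 = 6.406 sabins.
Each m^2 of panel replacing the ceiling (painted concrete ceiling) adds (0.81 − 0.01) = 0.80 sabins.
Area = ΔA/Δα = 6.406/0.80 = 8.0 m^2.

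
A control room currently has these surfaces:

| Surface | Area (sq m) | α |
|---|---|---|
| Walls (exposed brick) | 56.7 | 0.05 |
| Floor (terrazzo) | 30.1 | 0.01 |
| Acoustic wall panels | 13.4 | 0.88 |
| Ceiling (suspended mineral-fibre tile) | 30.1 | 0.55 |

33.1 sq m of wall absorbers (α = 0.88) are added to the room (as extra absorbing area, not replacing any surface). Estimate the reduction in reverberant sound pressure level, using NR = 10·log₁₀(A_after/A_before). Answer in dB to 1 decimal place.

2.8 dB

A_before = Σ Sᵢαᵢ = 56.7·0.05 + 30.1·0.01 + 13.4·0.88 + 30.1·0.55 = 31.483 sabins.
Added absorption = 33.1 × 0.88 = 29.128 sabins.
A_after = 31.483 + 29.128 = 60.611 sabins.
NR = 10·log₁₀(60.611/31.483) = 2.8 dB.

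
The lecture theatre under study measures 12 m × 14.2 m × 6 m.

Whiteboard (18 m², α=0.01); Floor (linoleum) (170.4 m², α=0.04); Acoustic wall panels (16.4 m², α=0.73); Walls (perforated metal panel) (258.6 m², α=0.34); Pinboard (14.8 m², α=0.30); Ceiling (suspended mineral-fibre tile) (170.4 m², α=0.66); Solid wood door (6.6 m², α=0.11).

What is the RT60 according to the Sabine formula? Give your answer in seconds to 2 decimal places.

0.73 seconds

A = Σ Sᵢαᵢ = 18×0.01 + 170.4×0.04 + 16.4×0.73 + 258.6×0.34 + 14.8×0.30 + 170.4×0.66 + 6.6×0.11 = 224.522 sabins.
V = 12·14.2·6 = 1022.4 m³.
T = 0.161 V/A = 0.161·1022.4/224.522 = 0.73 s.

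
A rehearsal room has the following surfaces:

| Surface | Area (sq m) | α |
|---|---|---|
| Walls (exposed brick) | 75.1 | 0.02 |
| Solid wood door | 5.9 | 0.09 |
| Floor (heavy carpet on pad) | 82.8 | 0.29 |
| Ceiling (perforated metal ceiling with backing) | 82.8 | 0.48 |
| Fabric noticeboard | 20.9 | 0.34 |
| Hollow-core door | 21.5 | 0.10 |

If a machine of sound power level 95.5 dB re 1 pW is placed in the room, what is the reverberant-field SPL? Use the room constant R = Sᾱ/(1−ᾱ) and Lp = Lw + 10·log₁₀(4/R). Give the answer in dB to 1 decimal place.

81.5 dB

Σ(Sᵢαᵢ) = 75.1×0.02 + 5.9×0.09 + 82.8×0.29 + 82.8×0.48 + 20.9×0.34 + 21.5×0.10 = 75.045; total area S = 289.0 sq m.
ᾱ = 75.045/289.0 = 0.2597; R = Sᾱ/(1−ᾱ) = 75.045/(1−0.2597) = 101.371 sq m.
Lp = Lw + 10 log₁₀(4/R) = 95.5 -14.04 = 81.5 dB.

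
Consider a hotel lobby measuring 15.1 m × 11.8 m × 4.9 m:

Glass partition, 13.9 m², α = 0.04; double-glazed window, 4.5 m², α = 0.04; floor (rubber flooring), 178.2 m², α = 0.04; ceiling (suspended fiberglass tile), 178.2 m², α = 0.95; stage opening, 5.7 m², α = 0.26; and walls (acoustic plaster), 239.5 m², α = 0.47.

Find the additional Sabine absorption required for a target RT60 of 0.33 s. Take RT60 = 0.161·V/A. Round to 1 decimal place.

A₁ = Σ Sᵢαᵢ = 13.9*0.04 + 4.5*0.04 + 178.2*0.04 + 178.2*0.95 + 5.7*0.26 + 239.5*0.47 = 291.201 sabins.
Target A₂ = 0.161·873.082/0.33 = 425.958 sabins (V = 873.082 m³).
Additional absorption ΔA = 425.958 − 291.201 = 134.8 sabins.

134.8 sabins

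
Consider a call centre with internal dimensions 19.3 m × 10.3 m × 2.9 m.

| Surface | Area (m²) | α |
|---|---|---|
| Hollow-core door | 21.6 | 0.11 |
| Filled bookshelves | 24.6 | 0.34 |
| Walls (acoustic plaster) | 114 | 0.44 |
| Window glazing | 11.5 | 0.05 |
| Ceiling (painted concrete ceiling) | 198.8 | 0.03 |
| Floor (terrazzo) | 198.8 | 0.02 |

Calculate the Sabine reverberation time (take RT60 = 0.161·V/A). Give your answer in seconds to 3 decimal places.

Equivalent absorption area: A = 21.6×0.11 + 24.6×0.34 + 114×0.44 + 11.5×0.05 + 198.8×0.03 + 198.8×0.02 = 71.415 m².
V = 19.3·10.3·2.9 = 576.491 m³.
T = 0.161 V/A = 0.161·576.491/71.415 = 1.300 s.

1.300 seconds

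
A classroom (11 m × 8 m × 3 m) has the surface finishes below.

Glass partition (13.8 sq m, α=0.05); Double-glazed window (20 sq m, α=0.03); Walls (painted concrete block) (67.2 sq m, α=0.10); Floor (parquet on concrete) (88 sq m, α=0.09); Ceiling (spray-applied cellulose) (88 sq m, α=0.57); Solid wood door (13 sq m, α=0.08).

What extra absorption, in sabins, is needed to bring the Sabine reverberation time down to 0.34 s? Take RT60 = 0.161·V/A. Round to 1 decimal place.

57.9 sabins

A₁ = Σ Sᵢαᵢ = 13.8×0.05 + 20×0.03 + 67.2×0.10 + 88×0.09 + 88×0.57 + 13×0.08 = 67.130 sabins.
V = 264 m³. Required absorption A₂ = 0.161 × 264 / 0.34 = 125.012 sabins.
Shortfall: 125.012 − 67.130 = 57.9 sabins.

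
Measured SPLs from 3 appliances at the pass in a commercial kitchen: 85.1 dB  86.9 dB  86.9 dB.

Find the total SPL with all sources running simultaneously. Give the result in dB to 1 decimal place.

Converting to relative power and adding: 10^(85.1/10) + 10^(86.9/10) + 10^(86.9/10) = 1.303e+09.
L_total = 10·log₁₀(1.303e+09) = 91.1 dB.

91.1 dB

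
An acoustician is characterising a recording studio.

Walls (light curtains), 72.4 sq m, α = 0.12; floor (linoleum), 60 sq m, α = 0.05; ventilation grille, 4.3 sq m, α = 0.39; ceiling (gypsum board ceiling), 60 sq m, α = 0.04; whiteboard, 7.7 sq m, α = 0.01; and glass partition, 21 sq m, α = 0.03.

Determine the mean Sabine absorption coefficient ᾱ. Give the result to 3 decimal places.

S = Σ Sᵢ = 72.4 + 60 + 4.3 + 60 + 7.7 + 21 = 225.4 sq m.
Weighted sum Σ Sα = 16.472.
ᾱ = 16.472 / 225.4 = 0.073.

0.073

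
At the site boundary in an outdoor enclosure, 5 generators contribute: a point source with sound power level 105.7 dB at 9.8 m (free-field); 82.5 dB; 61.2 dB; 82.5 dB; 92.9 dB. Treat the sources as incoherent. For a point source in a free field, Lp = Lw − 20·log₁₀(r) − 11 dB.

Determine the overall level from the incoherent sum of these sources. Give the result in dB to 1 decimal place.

Source at 9.8 m: Lp = 105.7 − 20·log₁₀(9.8) − 11 = 74.9 dB.
Σ 10^(Lᵢ/10) = 2.338e+09.
L_total = 10·log₁₀(2.338e+09) = 93.7 dB.

93.7 dB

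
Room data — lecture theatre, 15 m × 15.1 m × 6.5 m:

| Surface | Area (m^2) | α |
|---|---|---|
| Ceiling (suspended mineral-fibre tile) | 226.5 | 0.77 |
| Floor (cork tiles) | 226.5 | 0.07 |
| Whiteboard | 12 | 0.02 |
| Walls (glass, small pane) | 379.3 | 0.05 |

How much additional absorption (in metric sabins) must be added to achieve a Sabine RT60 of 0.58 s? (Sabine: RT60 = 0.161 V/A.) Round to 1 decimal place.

199.2 sabins

Equivalent absorption area: A₁ = 226.5·0.77 + 226.5·0.07 + 12·0.02 + 379.3·0.05 = 209.465 m^2.
For T = 0.58 s, need A₂ = 0.161·V/T = 0.161·1472.25/0.58 = 408.676 sabins.
Shortfall: 408.676 − 209.465 = 199.2 sabins.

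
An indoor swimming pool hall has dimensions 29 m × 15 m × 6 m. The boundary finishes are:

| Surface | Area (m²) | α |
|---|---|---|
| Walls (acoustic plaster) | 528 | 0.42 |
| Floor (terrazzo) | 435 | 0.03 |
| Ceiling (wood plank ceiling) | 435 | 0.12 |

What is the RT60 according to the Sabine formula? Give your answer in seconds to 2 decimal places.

Equivalent absorption area: A = 528*0.42 + 435*0.03 + 435*0.12 = 287.010 m².
V = 29·15·6 = 2610 m³.
T = 0.161 V/A = 0.161·2610/287.010 = 1.46 s.

1.46 s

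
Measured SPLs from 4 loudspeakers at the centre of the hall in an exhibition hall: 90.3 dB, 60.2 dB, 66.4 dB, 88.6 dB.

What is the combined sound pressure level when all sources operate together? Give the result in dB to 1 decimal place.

92.6 dB

Sum in the linear (power) domain: Σ 10^(Lᵢ/10) = 10^(90.3/10) + 10^(60.2/10) + 10^(66.4/10) + 10^(88.6/10) = 1.801e+09.
Combined level = 10 log₁₀(1.801e+09) = 92.6 dB.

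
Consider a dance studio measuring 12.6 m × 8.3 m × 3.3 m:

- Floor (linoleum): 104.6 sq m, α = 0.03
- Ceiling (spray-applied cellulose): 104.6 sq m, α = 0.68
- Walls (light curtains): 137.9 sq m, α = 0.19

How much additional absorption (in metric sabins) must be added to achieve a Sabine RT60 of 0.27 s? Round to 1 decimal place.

105.3 sabins

A₁ = Σ Sᵢαᵢ = 104.6×0.03 + 104.6×0.68 + 137.9×0.19 = 100.467 sabins.
For T = 0.27 s, need A₂ = 0.161·V/T = 0.161·345.114/0.27 = 205.790 sabins.
ΔA = A₂ − A₁ = 205.790 − 100.467 = 105.3 sabins.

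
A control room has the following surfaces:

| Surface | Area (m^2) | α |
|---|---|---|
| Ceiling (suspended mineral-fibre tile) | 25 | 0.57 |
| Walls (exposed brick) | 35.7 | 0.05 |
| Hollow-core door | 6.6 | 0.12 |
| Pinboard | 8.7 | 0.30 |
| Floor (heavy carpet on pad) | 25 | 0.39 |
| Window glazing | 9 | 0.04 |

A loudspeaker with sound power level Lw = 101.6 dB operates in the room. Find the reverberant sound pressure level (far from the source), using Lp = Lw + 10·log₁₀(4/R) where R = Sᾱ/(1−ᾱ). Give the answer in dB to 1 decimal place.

Σ(Sᵢαᵢ) = 25×0.57 + 35.7×0.05 + 6.6×0.12 + 8.7×0.30 + 25×0.39 + 9×0.04 = 29.547; total area S = 110.0 m^2.
ᾱ = 0.2686, so room constant R = A/(1−ᾱ) = 40.398 m^2.
Lp = Lw + 10 log₁₀(4/R) = 101.6 -10.04 = 91.6 dB.

91.6 dB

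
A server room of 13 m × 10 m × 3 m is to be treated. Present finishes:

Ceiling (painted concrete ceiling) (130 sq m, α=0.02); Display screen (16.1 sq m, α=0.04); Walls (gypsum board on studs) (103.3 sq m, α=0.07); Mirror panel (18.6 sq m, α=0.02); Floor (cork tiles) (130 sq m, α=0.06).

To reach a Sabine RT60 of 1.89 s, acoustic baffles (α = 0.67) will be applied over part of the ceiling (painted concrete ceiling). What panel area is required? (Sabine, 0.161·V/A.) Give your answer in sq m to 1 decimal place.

22.4

Equivalent absorption area: A₁ = 130×0.02 + 16.1×0.04 + 103.3×0.07 + 18.6×0.02 + 130×0.06 = 18.647 sq m.
Required A₂ = 0.161·390/1.89 = 33.222 sabins.
ΔA needed = 33.222 − 18.647 = 14.575 sabins.
Each sq m of panel replacing the ceiling (painted concrete ceiling) adds (0.67 − 0.02) = 0.65 sabins.
Area = ΔA/Δα = 14.575/0.65 = 22.4 sq m.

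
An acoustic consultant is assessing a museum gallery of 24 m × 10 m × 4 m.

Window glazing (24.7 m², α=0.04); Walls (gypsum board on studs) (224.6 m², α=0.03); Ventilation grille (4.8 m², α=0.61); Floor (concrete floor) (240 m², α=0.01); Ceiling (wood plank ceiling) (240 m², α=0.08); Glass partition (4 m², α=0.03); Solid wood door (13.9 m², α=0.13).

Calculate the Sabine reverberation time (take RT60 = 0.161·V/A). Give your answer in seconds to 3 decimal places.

4.522 s

Equivalent absorption area: A = 24.7×0.04 + 224.6×0.03 + 4.8×0.61 + 240×0.01 + 240×0.08 + 4×0.03 + 13.9×0.13 = 34.181 m².
Volume V = 24 × 10 × 4 = 960 m³.
RT60 = 0.161 · V / A = 0.161 × 960 / 34.181 = 4.522 s.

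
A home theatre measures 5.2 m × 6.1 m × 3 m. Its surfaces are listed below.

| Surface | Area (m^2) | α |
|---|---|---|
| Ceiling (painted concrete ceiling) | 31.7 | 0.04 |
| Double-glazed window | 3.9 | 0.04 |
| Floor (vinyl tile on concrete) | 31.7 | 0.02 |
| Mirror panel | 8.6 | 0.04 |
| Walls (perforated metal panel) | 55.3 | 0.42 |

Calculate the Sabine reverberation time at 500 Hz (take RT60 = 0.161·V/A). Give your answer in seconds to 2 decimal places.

0.60 sec

Total absorption A = 31.7×0.04 + 3.9×0.04 + 31.7×0.02 + 8.6×0.04 + 55.3×0.42
  = 1.268 + 0.156 + 0.634 + 0.344 + 23.226 = 25.628 m^2 sabins.
Room volume: 95.16 m³.
T = 0.161 V/A = 0.161·95.16/25.628 = 0.60 s.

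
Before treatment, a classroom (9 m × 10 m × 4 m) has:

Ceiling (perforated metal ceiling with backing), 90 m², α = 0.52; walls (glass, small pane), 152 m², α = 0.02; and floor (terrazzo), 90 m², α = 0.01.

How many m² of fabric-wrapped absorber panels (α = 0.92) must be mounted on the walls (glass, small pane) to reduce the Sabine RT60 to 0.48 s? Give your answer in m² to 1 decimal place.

77.8

Equivalent absorption area: A₁ = 90*0.52 + 152*0.02 + 90*0.01 = 50.740 m².
Required A₂ = 0.161·360/0.48 = 120.750 sabins.
Absorption to add: 120.750 − 50.740 = 70.010 sabins.
Net gain per m²: Δα = 0.92 − 0.02 = 0.90.
Panel area = 70.010 / 0.90 = 77.8 m².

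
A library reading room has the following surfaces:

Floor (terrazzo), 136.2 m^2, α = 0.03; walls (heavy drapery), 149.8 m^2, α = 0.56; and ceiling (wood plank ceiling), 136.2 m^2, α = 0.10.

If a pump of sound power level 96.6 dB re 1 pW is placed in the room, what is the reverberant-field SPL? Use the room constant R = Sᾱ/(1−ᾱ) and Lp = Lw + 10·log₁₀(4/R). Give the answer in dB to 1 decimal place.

81.4 dB

A = 101.594 sabins; S = 422.2 m^2.
ᾱ = 0.2406, so room constant R = A/(1−ᾱ) = 133.782 m^2.
Lp = Lw + 10 log₁₀(4/R) = 96.6 -15.24 = 81.4 dB.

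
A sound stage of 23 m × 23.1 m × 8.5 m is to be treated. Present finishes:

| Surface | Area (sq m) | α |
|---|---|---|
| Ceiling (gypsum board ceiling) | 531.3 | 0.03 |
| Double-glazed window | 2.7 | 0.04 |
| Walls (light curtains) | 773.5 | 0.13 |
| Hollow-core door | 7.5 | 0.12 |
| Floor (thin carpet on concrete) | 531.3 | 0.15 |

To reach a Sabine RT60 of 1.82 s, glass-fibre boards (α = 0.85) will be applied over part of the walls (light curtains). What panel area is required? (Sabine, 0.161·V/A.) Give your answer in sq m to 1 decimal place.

281.0

Summing Sᵢαᵢ: 15.939 + 0.108 + 100.555 + 0.900 + 79.695 → A₁ = 197.197 sabins.
V = 4516.05 m³. Target absorption A₂ = 0.161 × 4516.05 / 1.82 = 399.497 sabins.
ΔA needed = 399.497 − 197.197 = 202.300 sabins.
Net gain per sq m: Δα = 0.85 − 0.13 = 0.72.
Panel area = 202.300 / 0.72 = 281.0 sq m.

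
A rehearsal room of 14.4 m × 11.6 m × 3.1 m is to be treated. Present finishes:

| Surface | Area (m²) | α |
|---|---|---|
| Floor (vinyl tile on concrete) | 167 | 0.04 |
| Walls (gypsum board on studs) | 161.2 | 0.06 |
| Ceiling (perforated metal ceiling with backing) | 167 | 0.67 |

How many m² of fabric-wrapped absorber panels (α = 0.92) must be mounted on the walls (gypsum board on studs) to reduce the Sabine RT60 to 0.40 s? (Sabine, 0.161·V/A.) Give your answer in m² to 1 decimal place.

A₁ = Σ Sᵢαᵢ = 167×0.04 + 161.2×0.06 + 167×0.67 = 128.242 sabins.
Required A₂ = 0.161·517.824/0.40 = 208.424 sabins.
Absorption to add: 208.424 − 128.242 = 80.182 sabins.
Each m² of panel replacing the walls (gypsum board on studs) adds (0.92 − 0.06) = 0.86 sabins.
Panel area = 80.182 / 0.86 = 93.2 m².

93.2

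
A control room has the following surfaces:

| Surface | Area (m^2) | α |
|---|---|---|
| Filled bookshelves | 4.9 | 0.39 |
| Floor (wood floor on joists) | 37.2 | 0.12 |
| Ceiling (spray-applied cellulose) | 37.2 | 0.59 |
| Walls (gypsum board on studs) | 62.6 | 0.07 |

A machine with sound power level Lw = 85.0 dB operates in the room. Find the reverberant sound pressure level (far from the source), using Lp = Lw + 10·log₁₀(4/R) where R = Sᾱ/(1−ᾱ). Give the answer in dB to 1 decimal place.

74.7 dB

Σ(Sᵢαᵢ) = 4.9·0.39 + 37.2·0.12 + 37.2·0.59 + 62.6·0.07 = 32.705; total area S = 141.9 m^2.
ᾱ = 0.2305, so room constant R = A/(1−ᾱ) = 42.502 m^2.
Lp = 85.0 + 10·log₁₀(4/42.502) = 85.0 + (-10.26) = 74.7 dB.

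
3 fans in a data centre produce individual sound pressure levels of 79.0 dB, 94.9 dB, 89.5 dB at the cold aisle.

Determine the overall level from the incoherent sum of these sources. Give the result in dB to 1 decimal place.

Σ 10^(Lᵢ/10) = 4.061e+09.
Combined level = 10 log₁₀(4.061e+09) = 96.1 dB.

96.1 dB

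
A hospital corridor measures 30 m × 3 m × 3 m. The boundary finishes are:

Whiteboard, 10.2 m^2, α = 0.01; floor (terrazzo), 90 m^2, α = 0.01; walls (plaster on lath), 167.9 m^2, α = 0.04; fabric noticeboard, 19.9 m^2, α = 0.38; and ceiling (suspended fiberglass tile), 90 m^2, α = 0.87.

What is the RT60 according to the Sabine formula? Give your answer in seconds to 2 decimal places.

0.46 s

Total absorption A = 10.2·0.01 + 90·0.01 + 167.9·0.04 + 19.9·0.38 + 90·0.87
  = 0.102 + 0.900 + 6.716 + 7.562 + 78.300 = 93.580 m^2 sabins.
Volume V = 30 × 3 × 3 = 270 m³.
T = 0.161 V/A = 0.161·270/93.580 = 0.46 s.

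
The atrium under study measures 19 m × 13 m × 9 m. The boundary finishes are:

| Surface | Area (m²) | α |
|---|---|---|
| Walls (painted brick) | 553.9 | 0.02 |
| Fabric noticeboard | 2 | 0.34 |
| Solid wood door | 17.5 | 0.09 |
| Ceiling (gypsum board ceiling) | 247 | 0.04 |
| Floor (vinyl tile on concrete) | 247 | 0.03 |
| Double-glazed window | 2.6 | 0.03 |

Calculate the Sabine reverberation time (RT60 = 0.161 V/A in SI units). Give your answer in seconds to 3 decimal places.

11.658 s

Total absorption A = 553.9·0.02 + 2·0.34 + 17.5·0.09 + 247·0.04 + 247·0.03 + 2.6·0.03
  = 11.078 + 0.680 + 1.575 + 9.880 + 7.410 + 0.078 = 30.701 m² sabins.
Volume V = 19 × 13 × 9 = 2223 m³.
RT60 = 0.161 · V / A = 0.161 × 2223 / 30.701 = 11.658 s.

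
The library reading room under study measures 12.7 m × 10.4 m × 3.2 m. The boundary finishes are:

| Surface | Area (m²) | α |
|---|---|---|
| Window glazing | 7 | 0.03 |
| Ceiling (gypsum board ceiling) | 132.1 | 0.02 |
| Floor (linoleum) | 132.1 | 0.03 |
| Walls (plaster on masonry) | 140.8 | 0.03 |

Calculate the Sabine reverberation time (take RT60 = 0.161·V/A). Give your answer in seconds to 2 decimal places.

6.16 sec

Total absorption A = 7×0.03 + 132.1×0.02 + 132.1×0.03 + 140.8×0.03
  = 0.210 + 2.642 + 3.963 + 4.224 = 11.039 m² sabins.
Volume V = 12.7 × 10.4 × 3.2 = 422.656 m³.
RT60 = 0.161 · V / A = 0.161 × 422.656 / 11.039 = 6.16 s.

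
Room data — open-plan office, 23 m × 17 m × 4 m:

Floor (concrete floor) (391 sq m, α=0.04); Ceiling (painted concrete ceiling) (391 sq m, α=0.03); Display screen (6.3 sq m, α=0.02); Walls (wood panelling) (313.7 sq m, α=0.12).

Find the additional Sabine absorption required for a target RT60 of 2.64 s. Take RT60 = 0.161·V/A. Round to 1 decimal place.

Summing Sᵢαᵢ: 15.640 + 11.730 + 0.126 + 37.644 → A₁ = 65.140 sabins.
V = 1564 m³. Required absorption A₂ = 0.161 × 1564 / 2.64 = 95.380 sabins.
Shortfall: 95.380 − 65.140 = 30.2 sabins.

30.2 sabins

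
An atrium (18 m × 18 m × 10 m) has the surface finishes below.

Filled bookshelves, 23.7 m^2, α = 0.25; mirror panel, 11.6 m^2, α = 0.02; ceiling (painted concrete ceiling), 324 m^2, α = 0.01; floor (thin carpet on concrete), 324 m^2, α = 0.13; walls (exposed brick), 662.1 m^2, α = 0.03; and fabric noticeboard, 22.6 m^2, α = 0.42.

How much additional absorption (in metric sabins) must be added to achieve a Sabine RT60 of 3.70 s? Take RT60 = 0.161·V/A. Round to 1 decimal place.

60.1 sabins

A₁ = Σ Sᵢαᵢ = 23.7·0.25 + 11.6·0.02 + 324·0.01 + 324·0.13 + 662.1·0.03 + 22.6·0.42 = 80.872 sabins.
V = 3240 m³. Required absorption A₂ = 0.161 × 3240 / 3.70 = 140.984 sabins.
ΔA = A₂ − A₁ = 140.984 − 80.872 = 60.1 sabins.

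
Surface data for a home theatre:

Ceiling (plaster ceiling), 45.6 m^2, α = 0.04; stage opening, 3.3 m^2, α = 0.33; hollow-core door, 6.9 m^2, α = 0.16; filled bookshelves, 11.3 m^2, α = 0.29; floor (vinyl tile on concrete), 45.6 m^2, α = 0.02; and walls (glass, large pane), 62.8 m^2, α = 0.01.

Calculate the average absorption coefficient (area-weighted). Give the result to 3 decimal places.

S = Σ Sᵢ = 45.6 + 3.3 + 6.9 + 11.3 + 45.6 + 62.8 = 175.5 m^2.
A = 45.6×0.04 + 3.3×0.33 + 6.9×0.16 + 11.3×0.29 + 45.6×0.02 + 62.8×0.01 = 8.834 sabins.
ᾱ = 8.834 / 175.5 = 0.050.

0.050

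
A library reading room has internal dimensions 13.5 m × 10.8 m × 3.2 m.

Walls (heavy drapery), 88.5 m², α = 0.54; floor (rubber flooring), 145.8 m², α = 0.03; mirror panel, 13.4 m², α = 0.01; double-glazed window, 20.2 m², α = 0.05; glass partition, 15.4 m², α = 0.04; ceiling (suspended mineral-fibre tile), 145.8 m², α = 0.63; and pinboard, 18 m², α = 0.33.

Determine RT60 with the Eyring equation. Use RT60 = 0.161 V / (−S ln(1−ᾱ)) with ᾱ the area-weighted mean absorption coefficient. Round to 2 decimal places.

Total surface area S = 88.5 + 145.8 + 13.4 + 20.2 + 15.4 + 145.8 + 18 = 447.1 m².
Σ(Sᵢαᵢ) = 88.5×0.54 + 145.8×0.03 + 13.4×0.01 + 20.2×0.05 + 15.4×0.04 + 145.8×0.63 + 18×0.33 = 151.718.
ᾱ = 151.718 / 447.1 = 0.3393.
−S·ln(1−ᾱ) = −447.1 × ln(1 − 0.3393) = 185.303.
V = 13.5 × 10.8 × 3.2 = 466.56 m³.
T = 0.161·V/[−S·ln(1−ᾱ)] = 0.161·466.56/185.303 = 0.41 s.

0.41 seconds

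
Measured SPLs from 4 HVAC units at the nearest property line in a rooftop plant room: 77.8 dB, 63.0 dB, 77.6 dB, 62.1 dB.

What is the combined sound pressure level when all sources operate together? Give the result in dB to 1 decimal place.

Sum in the linear (power) domain: Σ 10^(Lᵢ/10) = 10^(77.8/10) + 10^(63.0/10) + 10^(77.6/10) + 10^(62.1/10) = 1.214e+08.
Combined level = 10 log₁₀(1.214e+08) = 80.8 dB.

80.8 dB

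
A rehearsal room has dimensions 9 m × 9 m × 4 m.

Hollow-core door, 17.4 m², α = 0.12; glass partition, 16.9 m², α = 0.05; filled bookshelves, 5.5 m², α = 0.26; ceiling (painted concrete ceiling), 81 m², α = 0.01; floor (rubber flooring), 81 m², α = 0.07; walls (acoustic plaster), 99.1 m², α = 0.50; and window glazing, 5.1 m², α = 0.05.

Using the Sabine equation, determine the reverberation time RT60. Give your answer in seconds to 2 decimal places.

Summing Sᵢαᵢ: 2.088 + 0.845 + 1.430 + 0.810 + 5.670 + 49.550 + 0.255 → A = 60.648 sabins.
V = 9·9·4 = 324 m³.
T = 0.161 V/A = 0.161·324/60.648 = 0.86 s.

0.86 s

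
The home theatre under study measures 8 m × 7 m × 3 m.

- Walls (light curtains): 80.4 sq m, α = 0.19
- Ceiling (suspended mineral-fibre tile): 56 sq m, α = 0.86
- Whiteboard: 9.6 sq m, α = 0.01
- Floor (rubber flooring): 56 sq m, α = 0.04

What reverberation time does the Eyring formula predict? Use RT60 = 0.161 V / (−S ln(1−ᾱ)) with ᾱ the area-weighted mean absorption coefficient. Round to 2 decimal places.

S = Σ Sᵢ = 202.0 sq m.
Absorption A = 80.4·0.19 + 56·0.86 + 9.6·0.01 + 56·0.04 = 65.772 sabins.
Mean coefficient ᾱ = A/S = 0.3256.
Eyring denominator: −S ln(1−ᾱ) = 79.574.
V = 8 × 7 × 3 = 168 m³.
RT60 = 0.161 × 168 / 79.574 = 0.34 s.

0.34 s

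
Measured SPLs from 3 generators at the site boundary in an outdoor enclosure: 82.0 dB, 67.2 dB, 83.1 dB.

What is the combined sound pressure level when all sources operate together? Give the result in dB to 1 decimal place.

85.7 dB

Sum in the linear (power) domain: Σ 10^(Lᵢ/10) = 10^(82.0/10) + 10^(67.2/10) + 10^(83.1/10) = 3.679e+08.
Back to dB: 10·log₁₀ Σ = 85.7 dB.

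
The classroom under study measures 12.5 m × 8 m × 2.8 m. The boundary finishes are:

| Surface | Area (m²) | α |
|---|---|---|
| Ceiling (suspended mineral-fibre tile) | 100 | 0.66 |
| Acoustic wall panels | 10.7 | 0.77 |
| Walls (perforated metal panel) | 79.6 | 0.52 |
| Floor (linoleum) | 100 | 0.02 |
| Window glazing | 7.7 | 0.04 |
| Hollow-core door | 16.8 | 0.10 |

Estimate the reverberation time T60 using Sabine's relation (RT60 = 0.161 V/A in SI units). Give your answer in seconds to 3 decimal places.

0.377 s

A = Σ Sᵢαᵢ = 100·0.66 + 10.7·0.77 + 79.6·0.52 + 100·0.02 + 7.7·0.04 + 16.8·0.10 = 119.619 sabins.
Volume V = 12.5 × 8 × 2.8 = 280 m³.
RT60 = 0.161 · V / A = 0.161 × 280 / 119.619 = 0.377 s.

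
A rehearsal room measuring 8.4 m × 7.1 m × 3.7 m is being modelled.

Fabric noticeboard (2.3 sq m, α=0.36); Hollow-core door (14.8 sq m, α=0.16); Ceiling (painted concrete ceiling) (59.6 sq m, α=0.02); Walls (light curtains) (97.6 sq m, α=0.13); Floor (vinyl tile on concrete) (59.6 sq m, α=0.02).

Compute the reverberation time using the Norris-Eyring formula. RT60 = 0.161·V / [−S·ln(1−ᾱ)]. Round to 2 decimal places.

1.87 sec

S = Σ Sᵢ = 233.9 sq m.
Σ(Sᵢαᵢ) = 2.3·0.36 + 14.8·0.16 + 59.6·0.02 + 97.6·0.13 + 59.6·0.02 = 18.268.
Mean coefficient ᾱ = A/S = 0.0781.
−S·ln(1−ᾱ) = −233.9 × ln(1 − 0.0781) = 19.020.
V = 8.4 × 7.1 × 3.7 = 220.668 m³.
RT60 = 0.161 × 220.668 / 19.020 = 1.87 s.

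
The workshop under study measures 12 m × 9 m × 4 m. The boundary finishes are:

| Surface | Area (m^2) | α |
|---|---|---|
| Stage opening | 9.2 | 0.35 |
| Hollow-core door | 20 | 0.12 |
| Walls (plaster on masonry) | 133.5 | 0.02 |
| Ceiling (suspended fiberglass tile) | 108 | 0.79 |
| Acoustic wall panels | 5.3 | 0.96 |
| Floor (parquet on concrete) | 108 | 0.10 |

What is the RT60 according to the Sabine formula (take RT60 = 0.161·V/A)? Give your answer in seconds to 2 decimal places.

0.64 s

A = Σ Sᵢαᵢ = 9.2·0.35 + 20·0.12 + 133.5·0.02 + 108·0.79 + 5.3·0.96 + 108·0.10 = 109.498 sabins.
V = 12·9·4 = 432 m³.
T = 0.161 V/A = 0.161·432/109.498 = 0.64 s.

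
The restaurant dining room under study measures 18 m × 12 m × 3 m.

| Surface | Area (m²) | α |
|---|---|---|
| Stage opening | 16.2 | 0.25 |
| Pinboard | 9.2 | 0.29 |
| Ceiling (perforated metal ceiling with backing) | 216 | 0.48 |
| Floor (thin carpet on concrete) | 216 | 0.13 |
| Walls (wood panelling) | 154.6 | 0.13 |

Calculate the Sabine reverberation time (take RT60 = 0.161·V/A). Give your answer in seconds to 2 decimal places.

Summing Sᵢαᵢ: 4.050 + 2.668 + 103.680 + 28.080 + 20.098 → A = 158.576 sabins.
Volume V = 18 × 12 × 3 = 648 m³.
RT60 = 0.161 · V / A = 0.161 × 648 / 158.576 = 0.66 s.

0.66 s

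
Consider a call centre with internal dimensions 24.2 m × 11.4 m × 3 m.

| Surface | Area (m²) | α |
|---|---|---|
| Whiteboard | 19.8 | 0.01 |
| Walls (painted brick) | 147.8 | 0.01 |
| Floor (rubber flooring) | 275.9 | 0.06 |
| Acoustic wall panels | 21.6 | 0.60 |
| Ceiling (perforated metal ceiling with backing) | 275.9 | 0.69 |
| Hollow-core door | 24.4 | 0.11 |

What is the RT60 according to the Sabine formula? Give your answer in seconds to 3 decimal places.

Equivalent absorption area: A = 19.8×0.01 + 147.8×0.01 + 275.9×0.06 + 21.6×0.60 + 275.9×0.69 + 24.4×0.11 = 224.245 m².
Volume V = 24.2 × 11.4 × 3 = 827.64 m³.
RT60 = 0.161 · V / A = 0.161 × 827.64 / 224.245 = 0.594 s.

0.594 s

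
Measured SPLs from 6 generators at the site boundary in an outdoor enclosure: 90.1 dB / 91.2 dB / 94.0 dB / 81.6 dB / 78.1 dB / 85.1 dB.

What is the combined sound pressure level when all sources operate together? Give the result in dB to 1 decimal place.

Converting to relative power and adding: 10^(90.1/10) + 10^(91.2/10) + 10^(94.0/10) + 10^(81.6/10) + 10^(78.1/10) + 10^(85.1/10) = 5.386e+09.
L_total = 10·log₁₀(5.386e+09) = 97.3 dB.

97.3 dB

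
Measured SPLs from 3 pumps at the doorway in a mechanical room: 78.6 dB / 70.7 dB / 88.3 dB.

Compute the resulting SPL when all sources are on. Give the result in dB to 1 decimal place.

88.8 dB

Sum in the linear (power) domain: Σ 10^(Lᵢ/10) = 10^(78.6/10) + 10^(70.7/10) + 10^(88.3/10) = 7.603e+08.
Back to dB: 10·log₁₀ Σ = 88.8 dB.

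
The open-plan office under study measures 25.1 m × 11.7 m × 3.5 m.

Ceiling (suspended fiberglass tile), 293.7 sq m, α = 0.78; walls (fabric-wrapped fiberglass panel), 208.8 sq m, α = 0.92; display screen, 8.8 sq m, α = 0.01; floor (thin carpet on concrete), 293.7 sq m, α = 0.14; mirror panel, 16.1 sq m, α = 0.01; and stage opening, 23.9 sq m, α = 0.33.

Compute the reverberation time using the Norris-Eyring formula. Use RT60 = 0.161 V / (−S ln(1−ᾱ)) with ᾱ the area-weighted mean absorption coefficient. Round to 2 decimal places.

Total surface area S = 293.7 + 208.8 + 8.8 + 293.7 + 16.1 + 23.9 = 845.0 sq m.
Absorption A = 293.7×0.78 + 208.8×0.92 + 8.8×0.01 + 293.7×0.14 + 16.1×0.01 + 23.9×0.33 = 470.436 sabins.
Mean coefficient ᾱ = A/S = 0.5567.
Eyring denominator: −S ln(1−ᾱ) = 687.415.
V = 25.1 × 11.7 × 3.5 = 1027.845 m³.
RT60 = 0.161 × 1027.845 / 687.415 = 0.24 s.

0.24 seconds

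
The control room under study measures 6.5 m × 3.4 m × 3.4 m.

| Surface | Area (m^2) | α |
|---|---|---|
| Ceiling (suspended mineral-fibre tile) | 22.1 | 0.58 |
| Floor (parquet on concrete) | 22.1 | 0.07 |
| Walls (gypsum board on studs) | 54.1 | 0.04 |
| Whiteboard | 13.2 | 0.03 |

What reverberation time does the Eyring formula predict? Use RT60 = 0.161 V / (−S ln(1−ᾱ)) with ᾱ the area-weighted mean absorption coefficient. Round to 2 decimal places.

0.66 seconds

Total surface area S = 22.1 + 22.1 + 54.1 + 13.2 = 111.5 m^2.
Absorption A = 22.1·0.58 + 22.1·0.07 + 54.1·0.04 + 13.2·0.03 = 16.925 sabins.
ᾱ = 16.925 / 111.5 = 0.1518.
−S·ln(1−ᾱ) = −111.5 × ln(1 − 0.1518) = 18.357.
V = 6.5 × 3.4 × 3.4 = 75.14 m³.
RT60 = 0.161 × 75.14 / 18.357 = 0.66 s.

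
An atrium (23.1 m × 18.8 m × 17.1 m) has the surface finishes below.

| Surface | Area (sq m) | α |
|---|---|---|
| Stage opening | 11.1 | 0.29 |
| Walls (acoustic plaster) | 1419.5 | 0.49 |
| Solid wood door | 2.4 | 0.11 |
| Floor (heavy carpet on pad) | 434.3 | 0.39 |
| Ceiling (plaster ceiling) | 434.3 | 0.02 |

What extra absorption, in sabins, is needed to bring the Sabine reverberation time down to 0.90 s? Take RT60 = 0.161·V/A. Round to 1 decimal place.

451.4 sabins

A₁ = Σ Sᵢαᵢ = 11.1*0.29 + 1419.5*0.49 + 2.4*0.11 + 434.3*0.39 + 434.3*0.02 = 877.101 sabins.
Target A₂ = 0.161·7426.188/0.90 = 1328.463 sabins (V = 7426.188 m³).
ΔA = A₂ − A₁ = 1328.463 − 877.101 = 451.4 sabins.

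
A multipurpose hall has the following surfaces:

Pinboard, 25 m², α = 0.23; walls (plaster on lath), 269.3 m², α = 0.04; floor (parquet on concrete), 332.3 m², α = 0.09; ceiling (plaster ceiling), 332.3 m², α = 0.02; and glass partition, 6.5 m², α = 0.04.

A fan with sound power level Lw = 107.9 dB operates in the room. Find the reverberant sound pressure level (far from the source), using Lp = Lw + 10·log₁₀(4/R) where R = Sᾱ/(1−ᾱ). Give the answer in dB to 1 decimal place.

96.4 dB

Σ(Sᵢαᵢ) = 25·0.23 + 269.3·0.04 + 332.3·0.09 + 332.3·0.02 + 6.5·0.04 = 53.335; total area S = 965.4 m².
ᾱ = 53.335/965.4 = 0.0552; R = Sᾱ/(1−ᾱ) = 53.335/(1−0.0552) = 56.451 m².
Lp = Lw + 10 log₁₀(4/R) = 107.9 -11.50 = 96.4 dB.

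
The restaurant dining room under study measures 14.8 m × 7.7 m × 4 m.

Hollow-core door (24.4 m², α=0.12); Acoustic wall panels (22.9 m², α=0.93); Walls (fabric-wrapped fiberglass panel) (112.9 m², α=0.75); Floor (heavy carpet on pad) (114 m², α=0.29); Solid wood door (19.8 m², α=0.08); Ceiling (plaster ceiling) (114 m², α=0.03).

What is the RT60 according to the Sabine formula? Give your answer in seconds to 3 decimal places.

Total absorption A = 24.4·0.12 + 22.9·0.93 + 112.9·0.75 + 114·0.29 + 19.8·0.08 + 114·0.03
  = 2.928 + 21.297 + 84.675 + 33.060 + 1.584 + 3.420 = 146.964 m² sabins.
Room volume: 455.84 m³.
T = 0.161 V/A = 0.161·455.84/146.964 = 0.499 s.

0.499 s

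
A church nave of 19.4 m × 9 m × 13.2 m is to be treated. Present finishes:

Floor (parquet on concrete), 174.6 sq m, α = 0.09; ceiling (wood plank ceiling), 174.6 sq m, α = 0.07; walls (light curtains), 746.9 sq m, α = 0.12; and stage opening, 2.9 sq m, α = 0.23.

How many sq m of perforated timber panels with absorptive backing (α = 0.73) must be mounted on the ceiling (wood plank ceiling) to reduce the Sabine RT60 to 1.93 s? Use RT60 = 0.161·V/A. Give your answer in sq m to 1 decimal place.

112.2

Equivalent absorption area: A₁ = 174.6·0.09 + 174.6·0.07 + 746.9·0.12 + 2.9·0.23 = 118.231 sq m.
Required A₂ = 0.161·2304.72/1.93 = 192.259 sabins.
Absorption to add: 192.259 − 118.231 = 74.028 sabins.
Net gain per sq m: Δα = 0.73 − 0.07 = 0.66.
Panel area = 74.028 / 0.66 = 112.2 sq m.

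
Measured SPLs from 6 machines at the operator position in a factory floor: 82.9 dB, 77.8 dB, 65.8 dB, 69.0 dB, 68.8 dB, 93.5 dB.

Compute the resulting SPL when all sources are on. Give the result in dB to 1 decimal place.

Sum in the linear (power) domain: Σ 10^(Lᵢ/10) = 10^(82.9/10) + 10^(77.8/10) + 10^(65.8/10) + 10^(69.0/10) + 10^(68.8/10) + 10^(93.5/10) = 2.513e+09.
Combined level = 10 log₁₀(2.513e+09) = 94.0 dB.

94.0 dB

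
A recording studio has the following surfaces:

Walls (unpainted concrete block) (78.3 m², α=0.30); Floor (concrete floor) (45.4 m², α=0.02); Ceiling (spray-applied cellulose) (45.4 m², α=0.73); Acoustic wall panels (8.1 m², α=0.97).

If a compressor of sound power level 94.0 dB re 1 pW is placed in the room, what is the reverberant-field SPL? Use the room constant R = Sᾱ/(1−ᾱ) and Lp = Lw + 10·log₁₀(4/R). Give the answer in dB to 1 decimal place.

Σ(Sᵢαᵢ) = 78.3×0.30 + 45.4×0.02 + 45.4×0.73 + 8.1×0.97 = 65.397; total area S = 177.2 m².
ᾱ = 65.397/177.2 = 0.3691; R = Sᾱ/(1−ᾱ) = 65.397/(1−0.3691) = 103.657 m².
Lp = Lw + 10 log₁₀(4/R) = 94.0 -14.14 = 79.9 dB.

79.9 dB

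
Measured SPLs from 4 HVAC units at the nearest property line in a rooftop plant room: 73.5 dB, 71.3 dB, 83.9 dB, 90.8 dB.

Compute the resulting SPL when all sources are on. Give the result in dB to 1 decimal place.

Sum in the linear (power) domain: Σ 10^(Lᵢ/10) = 10^(73.5/10) + 10^(71.3/10) + 10^(83.9/10) + 10^(90.8/10) = 1.484e+09.
Back to dB: 10·log₁₀ Σ = 91.7 dB.

91.7 dB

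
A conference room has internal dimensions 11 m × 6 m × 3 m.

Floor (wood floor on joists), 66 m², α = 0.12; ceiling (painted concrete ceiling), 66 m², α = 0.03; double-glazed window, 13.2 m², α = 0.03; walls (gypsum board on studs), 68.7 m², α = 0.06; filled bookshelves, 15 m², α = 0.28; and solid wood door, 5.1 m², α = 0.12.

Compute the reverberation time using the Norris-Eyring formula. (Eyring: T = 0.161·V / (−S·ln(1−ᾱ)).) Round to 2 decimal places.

1.59 sec

S = Σ Sᵢ = 234.0 m².
Absorption A = 66×0.12 + 66×0.03 + 13.2×0.03 + 68.7×0.06 + 15×0.28 + 5.1×0.12 = 19.230 sabins.
ᾱ = 19.230 / 234.0 = 0.0822.
−S·ln(1−ᾱ) = −234.0 × ln(1 − 0.0822) = 20.072.
V = 11 × 6 × 3 = 198 m³.
RT60 = 0.161 × 198 / 20.072 = 1.59 s.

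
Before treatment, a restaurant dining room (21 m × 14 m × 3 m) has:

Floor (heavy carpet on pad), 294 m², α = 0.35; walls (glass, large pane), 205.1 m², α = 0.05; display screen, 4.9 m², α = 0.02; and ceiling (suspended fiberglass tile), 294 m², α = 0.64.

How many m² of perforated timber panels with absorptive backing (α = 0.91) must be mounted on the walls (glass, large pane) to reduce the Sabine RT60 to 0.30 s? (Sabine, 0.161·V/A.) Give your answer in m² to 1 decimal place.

A₁ = Σ Sᵢαᵢ = 294*0.35 + 205.1*0.05 + 4.9*0.02 + 294*0.64 = 301.413 sabins.
Required A₂ = 0.161·882/0.30 = 473.340 sabins.
Absorption to add: 473.340 − 301.413 = 171.927 sabins.
Each m² of panel replacing the walls (glass, large pane) adds (0.91 − 0.05) = 0.86 sabins.
Panel area = 171.927 / 0.86 = 199.9 m².

199.9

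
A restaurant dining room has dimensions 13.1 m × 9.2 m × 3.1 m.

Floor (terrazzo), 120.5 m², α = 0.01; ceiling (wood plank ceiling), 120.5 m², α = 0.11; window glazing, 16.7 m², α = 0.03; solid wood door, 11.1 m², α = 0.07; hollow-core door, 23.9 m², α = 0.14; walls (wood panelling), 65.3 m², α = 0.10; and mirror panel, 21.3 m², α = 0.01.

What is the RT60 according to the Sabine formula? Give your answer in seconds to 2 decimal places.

Summing Sᵢαᵢ: 1.205 + 13.255 + 0.501 + 0.777 + 3.346 + 6.530 + 0.213 → A = 25.827 sabins.
Volume V = 13.1 × 9.2 × 3.1 = 373.612 m³.
T = 0.161 V/A = 0.161·373.612/25.827 = 2.33 s.

2.33 seconds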